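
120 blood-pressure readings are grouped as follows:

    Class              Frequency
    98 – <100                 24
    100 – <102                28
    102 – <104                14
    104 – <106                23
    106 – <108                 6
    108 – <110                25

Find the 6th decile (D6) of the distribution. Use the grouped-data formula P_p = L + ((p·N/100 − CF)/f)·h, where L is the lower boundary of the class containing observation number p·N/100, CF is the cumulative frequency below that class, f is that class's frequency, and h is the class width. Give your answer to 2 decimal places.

104.52

N = 120; target position k = 60/100 · 120 = 72.
Cumulative frequencies: 24, 52, 66, 89, 95, 120.
Observation 72 falls in the class 104 – <106.
L = 104, CF = 66, f = 23, h = 2.
P60 = 104 + ((72 − 66)/23)·2 = 104 + 0.521739 = 104.522.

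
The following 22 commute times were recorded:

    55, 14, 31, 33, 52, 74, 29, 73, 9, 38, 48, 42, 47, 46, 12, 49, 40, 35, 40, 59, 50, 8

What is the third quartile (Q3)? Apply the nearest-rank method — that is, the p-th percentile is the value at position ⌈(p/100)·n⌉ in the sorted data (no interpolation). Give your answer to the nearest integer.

Sorted: 8, 9, 12, 14, 29, 31, 33, 35, 38, 40, 40, 42, 46, 47, 48, 49, 50, 52, 55, 59, 73, 74.
n = 22.
Position = ⌈75/100 · 22⌉ = ⌈16.5⌉ = 17.
The value at rank 17 is 50.

50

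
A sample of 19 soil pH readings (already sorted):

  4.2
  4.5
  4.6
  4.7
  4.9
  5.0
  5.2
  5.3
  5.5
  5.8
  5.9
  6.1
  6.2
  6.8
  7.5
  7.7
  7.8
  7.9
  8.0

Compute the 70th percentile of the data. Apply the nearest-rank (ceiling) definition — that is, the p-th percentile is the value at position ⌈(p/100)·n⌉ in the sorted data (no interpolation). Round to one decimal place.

n = 19.
Position = ⌈70/100 · 19⌉ = ⌈13.3⌉ = 14.
The value at rank 14 is 6.8.

6.8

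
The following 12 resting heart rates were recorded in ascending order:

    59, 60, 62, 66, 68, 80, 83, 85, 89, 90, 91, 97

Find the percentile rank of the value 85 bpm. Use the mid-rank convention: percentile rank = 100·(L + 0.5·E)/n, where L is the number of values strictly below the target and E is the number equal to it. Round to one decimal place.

Count below 85: L = 7; count equal: E = 1; n = 12.
Percentile rank = 100·(7 + 0.5·1)/12 = 100·7.5/12 = 62.5.

62.5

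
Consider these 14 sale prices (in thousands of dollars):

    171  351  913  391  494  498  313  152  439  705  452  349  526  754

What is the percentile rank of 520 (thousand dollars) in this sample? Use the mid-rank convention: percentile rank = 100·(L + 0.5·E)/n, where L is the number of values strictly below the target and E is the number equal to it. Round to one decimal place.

71.4

Sorted: 152, 171, 313, 349, 351, 391, 439, 452, 494, 498, 526, 705, 754, 913.
Count below 520: L = 10; count equal: E = 0; n = 14.
Percentile rank = 100·(10 + 0.5·0)/14 = 100·10/14 = 71.43.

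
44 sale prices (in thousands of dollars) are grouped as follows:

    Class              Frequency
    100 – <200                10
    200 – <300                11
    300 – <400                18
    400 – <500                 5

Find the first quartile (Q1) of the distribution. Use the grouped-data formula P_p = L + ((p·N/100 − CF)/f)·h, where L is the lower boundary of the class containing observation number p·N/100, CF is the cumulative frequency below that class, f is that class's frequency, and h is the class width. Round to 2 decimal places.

209.09

N = 44; target position k = 25/100 · 44 = 11.
Cumulative frequencies: 10, 21, 39, 44.
Observation 11 falls in the class 200 – <300.
L = 200, CF = 10, f = 11, h = 100.
P25 = 200 + ((11 − 10)/11)·100 = 200 + 9.09091 = 209.091.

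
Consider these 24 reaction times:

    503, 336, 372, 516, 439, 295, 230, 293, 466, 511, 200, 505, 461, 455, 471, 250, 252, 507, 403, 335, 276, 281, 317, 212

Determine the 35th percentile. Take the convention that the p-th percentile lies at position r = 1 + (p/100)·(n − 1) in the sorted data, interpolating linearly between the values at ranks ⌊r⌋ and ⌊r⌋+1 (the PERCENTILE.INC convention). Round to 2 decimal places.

296.10

Sorted: 200, 212, 230, 250, 252, 276, 281, 293, 295, 317, 335, 336, 372, 403, 439, 455, 461, 466, 471, 503, 505, 507, 511, 516.
n = 24.
r = 1 + (35/100)·(24 − 1) = 1 + 8.05 = 9.05.
Rank 9 is 295 and rank 10 is 317.
Interpolate: 295 + 0.05·(317 − 295) = 295 + 0.05·22 = 296.1.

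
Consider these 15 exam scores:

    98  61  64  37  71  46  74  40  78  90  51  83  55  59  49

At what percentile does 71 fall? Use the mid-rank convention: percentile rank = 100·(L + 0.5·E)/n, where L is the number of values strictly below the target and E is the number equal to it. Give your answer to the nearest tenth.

63.3

Sorted: 37, 40, 46, 49, 51, 55, 59, 61, 64, 71, 74, 78, 83, 90, 98.
Count below 71: L = 9; count equal: E = 1; n = 15.
Percentile rank = 100·(9 + 0.5·1)/15 = 100·9.5/15 = 63.33.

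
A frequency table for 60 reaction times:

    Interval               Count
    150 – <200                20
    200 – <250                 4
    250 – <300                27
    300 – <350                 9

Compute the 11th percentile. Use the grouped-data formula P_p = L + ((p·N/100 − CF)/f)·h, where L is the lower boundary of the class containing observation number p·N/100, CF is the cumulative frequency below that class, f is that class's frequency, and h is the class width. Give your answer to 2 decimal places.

166.50

N = 60; target position k = 11/100 · 60 = 6.6.
Cumulative frequencies: 20, 24, 51, 60.
Observation 6.6 falls in the class 150 – <200.
L = 150, CF = 0, f = 20, h = 50.
P11 = 150 + ((6.6 − 0)/20)·50 = 150 + 16.5 = 166.5.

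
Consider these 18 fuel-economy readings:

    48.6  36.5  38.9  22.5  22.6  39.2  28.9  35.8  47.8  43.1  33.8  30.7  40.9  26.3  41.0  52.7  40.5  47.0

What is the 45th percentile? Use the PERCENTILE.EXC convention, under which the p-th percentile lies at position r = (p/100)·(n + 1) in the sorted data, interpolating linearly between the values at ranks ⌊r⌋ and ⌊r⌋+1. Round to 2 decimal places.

37.82

Sorted: 22.5, 22.6, 26.3, 28.9, 30.7, 33.8, 35.8, 36.5, 38.9, 39.2, 40.5, 40.9, 41.0, 43.1, 47.0, 47.8, 48.6, 52.7.
n = 18.
r = (45/100)·(18 + 1) = 8.55.
Rank 8 is 36.5 and rank 9 is 38.9.
Interpolate: 36.5 + 0.55·(38.9 − 36.5) = 36.5 + 0.55·2.4 = 37.82.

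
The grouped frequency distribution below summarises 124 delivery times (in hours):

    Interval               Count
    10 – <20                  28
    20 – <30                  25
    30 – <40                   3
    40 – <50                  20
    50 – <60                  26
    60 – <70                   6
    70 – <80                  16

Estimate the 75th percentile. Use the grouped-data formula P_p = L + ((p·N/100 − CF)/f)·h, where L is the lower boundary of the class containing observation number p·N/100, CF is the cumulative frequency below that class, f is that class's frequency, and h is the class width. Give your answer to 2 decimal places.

N = 124; target position k = 75/100 · 124 = 93.
Cumulative frequencies: 28, 53, 56, 76, 102, 108, 124.
Observation 93 falls in the class 50 – <60.
L = 50, CF = 76, f = 26, h = 10.
P75 = 50 + ((93 − 76)/26)·10 = 50 + 6.53846 = 56.5385.

56.54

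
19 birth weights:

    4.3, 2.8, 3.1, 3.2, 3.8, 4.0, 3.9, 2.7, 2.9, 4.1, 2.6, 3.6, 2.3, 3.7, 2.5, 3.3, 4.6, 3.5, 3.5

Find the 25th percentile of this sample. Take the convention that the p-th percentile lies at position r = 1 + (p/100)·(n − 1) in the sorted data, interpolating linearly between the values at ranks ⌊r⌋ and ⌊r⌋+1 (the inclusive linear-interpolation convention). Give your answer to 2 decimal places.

2.85

Sorted: 2.3, 2.5, 2.6, 2.7, 2.8, 2.9, 3.1, 3.2, 3.3, 3.5, 3.5, 3.6, 3.7, 3.8, 3.9, 4.0, 4.1, 4.3, 4.6.
n = 19.
r = 1 + (25/100)·(19 − 1) = 1 + 4.5 = 5.5.
Rank 5 is 2.8 and rank 6 is 2.9.
Interpolate: 2.8 + 0.5·(2.9 − 2.8) = 2.8 + 0.5·0.1 = 2.85.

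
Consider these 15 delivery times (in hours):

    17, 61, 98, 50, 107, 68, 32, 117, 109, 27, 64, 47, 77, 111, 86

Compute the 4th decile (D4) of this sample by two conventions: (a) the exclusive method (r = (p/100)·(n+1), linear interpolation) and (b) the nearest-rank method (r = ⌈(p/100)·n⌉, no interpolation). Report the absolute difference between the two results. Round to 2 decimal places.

Sorted: 17, 27, 32, 47, 50, 61, 64, 68, 77, 86, 98, 107, 109, 111, 117.
n = 15.
(a) r = 6.4; between ranks 6 (61) and 7 (64): 62.2.
(b) the nearest-rank method: rank 6 → 61.
|62.2 − 61| = 1.2.

1.20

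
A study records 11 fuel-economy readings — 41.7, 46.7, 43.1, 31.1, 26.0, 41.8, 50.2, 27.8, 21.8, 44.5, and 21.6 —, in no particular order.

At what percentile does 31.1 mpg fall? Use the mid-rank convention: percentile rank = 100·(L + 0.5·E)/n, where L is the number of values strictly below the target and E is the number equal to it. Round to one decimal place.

40.9

Sorted: 21.6, 21.8, 26.0, 27.8, 31.1, 41.7, 41.8, 43.1, 44.5, 46.7, 50.2.
Count below 31.1: L = 4; count equal: E = 1; n = 11.
Percentile rank = 100·(4 + 0.5·1)/11 = 100·4.5/11 = 40.91.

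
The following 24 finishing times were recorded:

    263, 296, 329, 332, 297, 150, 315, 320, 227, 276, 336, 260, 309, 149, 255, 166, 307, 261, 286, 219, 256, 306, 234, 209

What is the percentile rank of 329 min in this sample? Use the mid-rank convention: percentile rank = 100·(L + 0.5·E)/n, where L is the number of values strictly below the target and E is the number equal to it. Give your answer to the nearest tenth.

Sorted: 149, 150, 166, 209, 219, 227, 234, 255, 256, 260, 261, 263, 276, 286, 296, 297, 306, 307, 309, 315, 320, 329, 332, 336.
Count below 329: L = 21; count equal: E = 1; n = 24.
Percentile rank = 100·(21 + 0.5·1)/24 = 100·21.5/24 = 89.58.

89.6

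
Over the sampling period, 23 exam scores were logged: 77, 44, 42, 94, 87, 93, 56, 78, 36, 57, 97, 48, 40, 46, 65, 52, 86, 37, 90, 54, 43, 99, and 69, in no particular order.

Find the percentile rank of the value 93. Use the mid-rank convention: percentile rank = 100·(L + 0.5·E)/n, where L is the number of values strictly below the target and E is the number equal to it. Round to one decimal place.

84.8

Sorted: 36, 37, 40, 42, 43, 44, 46, 48, 52, 54, 56, 57, 65, 69, 77, 78, 86, 87, 90, 93, 94, 97, 99.
Count below 93: L = 19; count equal: E = 1; n = 23.
Percentile rank = 100·(19 + 0.5·1)/23 = 100·19.5/23 = 84.78.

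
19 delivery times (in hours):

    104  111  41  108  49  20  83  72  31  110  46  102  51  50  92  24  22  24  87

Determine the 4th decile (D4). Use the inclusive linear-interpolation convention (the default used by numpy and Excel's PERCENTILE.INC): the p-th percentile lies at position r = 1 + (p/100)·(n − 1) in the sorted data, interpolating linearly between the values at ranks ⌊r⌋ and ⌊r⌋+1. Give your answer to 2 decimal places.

49.20

Sorted: 20, 22, 24, 24, 31, 41, 46, 49, 50, 51, 72, 83, 87, 92, 102, 104, 108, 110, 111.
n = 19.
r = 1 + (40/100)·(19 − 1) = 1 + 7.2 = 8.2.
Rank 8 is 49 and rank 9 is 50.
Interpolate: 49 + 0.2·(50 − 49) = 49 + 0.2·1 = 49.2.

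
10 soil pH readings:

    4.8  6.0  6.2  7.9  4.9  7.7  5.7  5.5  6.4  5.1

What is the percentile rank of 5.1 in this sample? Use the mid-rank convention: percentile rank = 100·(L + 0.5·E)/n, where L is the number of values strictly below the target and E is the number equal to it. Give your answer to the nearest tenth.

25.0

Sorted: 4.8, 4.9, 5.1, 5.5, 5.7, 6.0, 6.2, 6.4, 7.7, 7.9.
Count below 5.1: L = 2; count equal: E = 1; n = 10.
Percentile rank = 100·(2 + 0.5·1)/10 = 100·2.5/10 = 25.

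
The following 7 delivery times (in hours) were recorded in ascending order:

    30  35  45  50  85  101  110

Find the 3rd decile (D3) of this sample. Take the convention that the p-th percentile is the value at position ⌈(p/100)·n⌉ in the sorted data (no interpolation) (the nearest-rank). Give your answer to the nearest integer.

n = 7.
Position = ⌈30/100 · 7⌉ = ⌈2.1⌉ = 3.
The value at rank 3 is 45.

45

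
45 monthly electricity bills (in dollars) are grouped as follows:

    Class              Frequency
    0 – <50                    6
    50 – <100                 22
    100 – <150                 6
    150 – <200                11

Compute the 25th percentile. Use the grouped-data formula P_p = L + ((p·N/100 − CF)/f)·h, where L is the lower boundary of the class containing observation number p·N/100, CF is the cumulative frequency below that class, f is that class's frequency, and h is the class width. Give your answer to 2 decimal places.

N = 45; target position k = 25/100 · 45 = 11.25.
Cumulative frequencies: 6, 28, 34, 45.
Observation 11.25 falls in the class 50 – <100.
L = 50, CF = 6, f = 22, h = 50.
P25 = 50 + ((11.25 − 6)/22)·50 = 50 + 11.9318 = 61.9318.

61.93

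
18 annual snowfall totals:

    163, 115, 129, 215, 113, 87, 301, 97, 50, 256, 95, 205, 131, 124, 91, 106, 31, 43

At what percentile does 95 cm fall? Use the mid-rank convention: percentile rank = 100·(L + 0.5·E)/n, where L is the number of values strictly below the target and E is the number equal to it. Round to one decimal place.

30.6

Sorted: 31, 43, 50, 87, 91, 95, 97, 106, 113, 115, 124, 129, 131, 163, 205, 215, 256, 301.
Count below 95: L = 5; count equal: E = 1; n = 18.
Percentile rank = 100·(5 + 0.5·1)/18 = 100·5.5/18 = 30.56.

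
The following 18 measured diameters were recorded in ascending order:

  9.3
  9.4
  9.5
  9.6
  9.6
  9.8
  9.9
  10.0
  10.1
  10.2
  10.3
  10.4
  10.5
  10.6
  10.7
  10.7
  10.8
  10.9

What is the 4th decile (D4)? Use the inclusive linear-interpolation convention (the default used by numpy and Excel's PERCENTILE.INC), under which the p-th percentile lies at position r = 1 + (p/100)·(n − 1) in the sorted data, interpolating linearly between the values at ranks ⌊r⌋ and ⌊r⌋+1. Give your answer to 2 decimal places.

n = 18.
r = 1 + (40/100)·(18 − 1) = 1 + 6.8 = 7.8.
Rank 7 is 9.9 and rank 8 is 10.0.
Interpolate: 9.9 + 0.8·(10.0 − 9.9) = 9.9 + 0.8·0.1 = 9.98.

9.98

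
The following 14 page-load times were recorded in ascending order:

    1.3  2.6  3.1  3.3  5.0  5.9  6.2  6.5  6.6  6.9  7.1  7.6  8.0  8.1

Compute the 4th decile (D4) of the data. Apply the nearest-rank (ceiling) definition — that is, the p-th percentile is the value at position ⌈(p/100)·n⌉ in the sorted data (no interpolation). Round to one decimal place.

5.9

n = 14.
Position = ⌈40/100 · 14⌉ = ⌈5.6⌉ = 6.
The value at rank 6 is 5.9.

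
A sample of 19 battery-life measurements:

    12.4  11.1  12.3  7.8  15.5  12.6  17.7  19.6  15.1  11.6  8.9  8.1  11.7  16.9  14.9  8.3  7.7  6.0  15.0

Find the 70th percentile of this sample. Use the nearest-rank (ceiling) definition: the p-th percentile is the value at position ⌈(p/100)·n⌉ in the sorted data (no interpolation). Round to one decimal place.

15.0

Sorted: 6.0, 7.7, 7.8, 8.1, 8.3, 8.9, 11.1, 11.6, 11.7, 12.3, 12.4, 12.6, 14.9, 15.0, 15.1, 15.5, 16.9, 17.7, 19.6.
n = 19.
Position = ⌈70/100 · 19⌉ = ⌈13.3⌉ = 14.
The value at rank 14 is 15.0.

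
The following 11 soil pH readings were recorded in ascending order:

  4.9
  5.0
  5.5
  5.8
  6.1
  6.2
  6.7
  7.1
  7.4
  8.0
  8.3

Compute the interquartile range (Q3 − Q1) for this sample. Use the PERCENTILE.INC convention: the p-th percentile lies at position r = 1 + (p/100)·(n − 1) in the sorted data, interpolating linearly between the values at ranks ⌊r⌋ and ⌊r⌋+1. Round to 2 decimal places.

n = 11.
P25: r = 3.5; ranks 3–4 are 5.5, 5.8; interpolating gives 5.65.
P75: r = 8.5; ranks 8–9 are 7.1, 7.4; interpolating gives 7.25.
Difference: 7.25 − 5.65 = 1.6.

1.60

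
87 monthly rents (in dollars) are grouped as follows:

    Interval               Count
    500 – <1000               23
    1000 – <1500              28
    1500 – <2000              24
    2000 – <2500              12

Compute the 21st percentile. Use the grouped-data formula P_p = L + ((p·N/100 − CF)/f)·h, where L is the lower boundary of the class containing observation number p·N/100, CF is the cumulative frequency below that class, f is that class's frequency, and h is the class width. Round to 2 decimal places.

N = 87; target position k = 21/100 · 87 = 18.27.
Cumulative frequencies: 23, 51, 75, 87.
Observation 18.27 falls in the class 500 – <1000.
L = 500, CF = 0, f = 23, h = 500.
P21 = 500 + ((18.27 − 0)/23)·500 = 500 + 397.174 = 897.174.

897.17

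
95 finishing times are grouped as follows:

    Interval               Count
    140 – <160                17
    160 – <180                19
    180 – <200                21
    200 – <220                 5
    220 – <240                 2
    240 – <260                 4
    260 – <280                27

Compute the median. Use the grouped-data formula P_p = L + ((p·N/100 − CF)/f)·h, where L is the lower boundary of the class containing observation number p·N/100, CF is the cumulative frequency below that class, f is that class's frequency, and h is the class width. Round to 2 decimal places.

N = 95; target position k = 50/100 · 95 = 47.5.
Cumulative frequencies: 17, 36, 57, 62, 64, 68, 95.
Observation 47.5 falls in the class 180 – <200.
L = 180, CF = 36, f = 21, h = 20.
P50 = 180 + ((47.5 − 36)/21)·20 = 180 + 10.9524 = 190.952.

190.95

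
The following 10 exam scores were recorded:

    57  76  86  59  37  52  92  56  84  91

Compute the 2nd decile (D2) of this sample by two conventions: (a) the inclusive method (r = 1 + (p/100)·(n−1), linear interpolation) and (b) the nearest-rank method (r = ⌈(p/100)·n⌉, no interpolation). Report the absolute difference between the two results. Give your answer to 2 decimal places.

3.20

Sorted: 37, 52, 56, 57, 59, 76, 84, 86, 91, 92.
n = 10.
(a) r = 2.8; between ranks 2 (52) and 3 (56): 55.2.
(b) the nearest-rank method: rank 2 → 52.
|55.2 − 52| = 3.2.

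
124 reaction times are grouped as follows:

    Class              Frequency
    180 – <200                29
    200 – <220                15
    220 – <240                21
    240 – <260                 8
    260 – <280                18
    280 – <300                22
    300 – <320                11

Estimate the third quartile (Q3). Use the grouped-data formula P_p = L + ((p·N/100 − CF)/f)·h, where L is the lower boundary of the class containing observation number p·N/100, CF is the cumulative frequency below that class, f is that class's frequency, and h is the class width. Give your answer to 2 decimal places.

N = 124; target position k = 75/100 · 124 = 93.
Cumulative frequencies: 29, 44, 65, 73, 91, 113, 124.
Observation 93 falls in the class 280 – <300.
L = 280, CF = 91, f = 22, h = 20.
P75 = 280 + ((93 − 91)/22)·20 = 280 + 1.81818 = 281.818.

281.82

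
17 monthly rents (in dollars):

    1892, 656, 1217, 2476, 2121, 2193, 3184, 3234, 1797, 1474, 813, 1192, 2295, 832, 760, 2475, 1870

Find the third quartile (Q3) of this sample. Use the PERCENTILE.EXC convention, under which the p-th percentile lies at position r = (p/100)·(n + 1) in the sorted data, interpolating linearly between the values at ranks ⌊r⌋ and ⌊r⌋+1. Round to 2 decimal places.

2385.00

Sorted: 656, 760, 813, 832, 1192, 1217, 1474, 1797, 1870, 1892, 2121, 2193, 2295, 2475, 2476, 3184, 3234.
n = 17.
r = (75/100)·(17 + 1) = 13.5.
Rank 13 is 2295 and rank 14 is 2475.
Interpolate: 2295 + 0.5·(2475 − 2295) = 2295 + 0.5·180 = 2385.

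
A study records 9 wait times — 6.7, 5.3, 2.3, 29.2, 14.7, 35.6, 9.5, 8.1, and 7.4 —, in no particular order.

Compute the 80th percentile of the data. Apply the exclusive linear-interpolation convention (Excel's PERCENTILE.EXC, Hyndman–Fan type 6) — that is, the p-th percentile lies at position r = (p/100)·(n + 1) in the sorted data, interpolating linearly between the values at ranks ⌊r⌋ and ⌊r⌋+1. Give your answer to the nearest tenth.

Sorted: 2.3, 5.3, 6.7, 7.4, 8.1, 9.5, 14.7, 29.2, 35.6.
n = 9.
r = (80/100)·(9 + 1) = 8.
r is an integer, so P80 is the value at rank 8: 29.2.

29.2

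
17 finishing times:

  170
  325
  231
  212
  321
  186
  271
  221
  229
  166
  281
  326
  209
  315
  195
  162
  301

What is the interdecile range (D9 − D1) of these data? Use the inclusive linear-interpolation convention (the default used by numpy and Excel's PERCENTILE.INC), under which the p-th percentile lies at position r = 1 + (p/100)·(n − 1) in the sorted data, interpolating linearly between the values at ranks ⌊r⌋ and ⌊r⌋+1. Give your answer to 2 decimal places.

Sorted: 162, 166, 170, 186, 195, 209, 212, 221, 229, 231, 271, 281, 301, 315, 321, 325, 326.
n = 17.
P10: r = 2.6; ranks 2–3 are 166, 170; interpolating gives 168.4.
P90: r = 15.4; ranks 15–16 are 321, 325; interpolating gives 322.6.
Difference: 322.6 − 168.4 = 154.2.

154.20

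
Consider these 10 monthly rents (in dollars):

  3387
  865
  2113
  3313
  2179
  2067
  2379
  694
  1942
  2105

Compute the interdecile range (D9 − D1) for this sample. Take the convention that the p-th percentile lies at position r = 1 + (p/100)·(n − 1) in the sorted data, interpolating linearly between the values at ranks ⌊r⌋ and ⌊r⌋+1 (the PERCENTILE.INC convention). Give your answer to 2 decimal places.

2472.50

Sorted: 694, 865, 1942, 2067, 2105, 2113, 2179, 2379, 3313, 3387.
n = 10.
P10: r = 1.9; ranks 1–2 are 694, 865; interpolating gives 847.9.
P90: r = 9.1; ranks 9–10 are 3313, 3387; interpolating gives 3320.4.
Difference: 3320.4 − 847.9 = 2472.5.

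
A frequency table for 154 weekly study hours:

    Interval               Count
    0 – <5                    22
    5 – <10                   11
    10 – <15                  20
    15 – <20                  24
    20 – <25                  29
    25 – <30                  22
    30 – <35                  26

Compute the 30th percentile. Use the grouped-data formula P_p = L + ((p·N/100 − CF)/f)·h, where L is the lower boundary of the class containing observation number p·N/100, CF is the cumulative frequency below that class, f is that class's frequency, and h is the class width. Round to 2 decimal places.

13.30

N = 154; target position k = 30/100 · 154 = 46.2.
Cumulative frequencies: 22, 33, 53, 77, 106, 128, 154.
Observation 46.2 falls in the class 10 – <15.
L = 10, CF = 33, f = 20, h = 5.
P30 = 10 + ((46.2 − 33)/20)·5 = 10 + 3.3 = 13.3.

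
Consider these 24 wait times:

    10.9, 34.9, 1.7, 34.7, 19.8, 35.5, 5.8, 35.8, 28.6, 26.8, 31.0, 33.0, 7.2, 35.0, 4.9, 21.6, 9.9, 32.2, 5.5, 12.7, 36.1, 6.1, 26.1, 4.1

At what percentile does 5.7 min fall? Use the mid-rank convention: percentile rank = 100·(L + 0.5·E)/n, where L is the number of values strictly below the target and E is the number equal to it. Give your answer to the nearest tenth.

16.7

Sorted: 1.7, 4.1, 4.9, 5.5, 5.8, 6.1, 7.2, 9.9, 10.9, 12.7, 19.8, 21.6, 26.1, 26.8, 28.6, 31.0, 32.2, 33.0, 34.7, 34.9, 35.0, 35.5, 35.8, 36.1.
Count below 5.7: L = 4; count equal: E = 0; n = 24.
Percentile rank = 100·(4 + 0.5·0)/24 = 100·4/24 = 16.67.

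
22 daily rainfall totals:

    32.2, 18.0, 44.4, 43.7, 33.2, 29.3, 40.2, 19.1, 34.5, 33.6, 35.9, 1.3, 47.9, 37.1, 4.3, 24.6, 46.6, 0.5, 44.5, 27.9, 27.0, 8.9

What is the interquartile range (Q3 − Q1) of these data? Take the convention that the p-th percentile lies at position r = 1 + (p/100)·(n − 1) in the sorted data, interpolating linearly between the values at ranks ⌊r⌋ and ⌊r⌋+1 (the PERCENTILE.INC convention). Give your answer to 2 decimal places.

18.95

Sorted: 0.5, 1.3, 4.3, 8.9, 18.0, 19.1, 24.6, 27.0, 27.9, 29.3, 32.2, 33.2, 33.6, 34.5, 35.9, 37.1, 40.2, 43.7, 44.4, 44.5, 46.6, 47.9.
n = 22.
P25: r = 6.25; ranks 6–7 are 19.1, 24.6; interpolating gives 20.475.
P75: r = 16.75; ranks 16–17 are 37.1, 40.2; interpolating gives 39.425.
Difference: 39.425 − 20.475 = 18.95.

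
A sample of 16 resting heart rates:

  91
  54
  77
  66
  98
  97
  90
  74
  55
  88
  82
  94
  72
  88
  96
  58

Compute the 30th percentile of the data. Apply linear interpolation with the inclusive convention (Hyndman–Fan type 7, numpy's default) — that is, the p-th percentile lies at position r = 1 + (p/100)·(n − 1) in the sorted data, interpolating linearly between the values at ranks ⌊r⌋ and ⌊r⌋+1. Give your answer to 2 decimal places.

73.00

Sorted: 54, 55, 58, 66, 72, 74, 77, 82, 88, 88, 90, 91, 94, 96, 97, 98.
n = 16.
r = 1 + (30/100)·(16 − 1) = 1 + 4.5 = 5.5.
Rank 5 is 72 and rank 6 is 74.
Interpolate: 72 + 0.5·(74 − 72) = 72 + 0.5·2 = 73.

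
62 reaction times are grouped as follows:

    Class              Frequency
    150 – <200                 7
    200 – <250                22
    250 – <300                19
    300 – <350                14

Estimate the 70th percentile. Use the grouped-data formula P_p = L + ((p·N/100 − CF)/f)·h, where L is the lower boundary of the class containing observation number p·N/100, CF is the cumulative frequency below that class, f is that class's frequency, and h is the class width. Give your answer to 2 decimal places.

287.89

N = 62; target position k = 70/100 · 62 = 43.4.
Cumulative frequencies: 7, 29, 48, 62.
Observation 43.4 falls in the class 250 – <300.
L = 250, CF = 29, f = 19, h = 50.
P70 = 250 + ((43.4 − 29)/19)·50 = 250 + 37.8947 = 287.895.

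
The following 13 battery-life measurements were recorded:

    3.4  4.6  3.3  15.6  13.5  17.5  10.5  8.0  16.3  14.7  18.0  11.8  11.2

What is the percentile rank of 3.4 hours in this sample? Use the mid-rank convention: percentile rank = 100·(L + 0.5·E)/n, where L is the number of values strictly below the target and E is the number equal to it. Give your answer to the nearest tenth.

11.5

Sorted: 3.3, 3.4, 4.6, 8.0, 10.5, 11.2, 11.8, 13.5, 14.7, 15.6, 16.3, 17.5, 18.0.
Count below 3.4: L = 1; count equal: E = 1; n = 13.
Percentile rank = 100·(1 + 0.5·1)/13 = 100·1.5/13 = 11.54.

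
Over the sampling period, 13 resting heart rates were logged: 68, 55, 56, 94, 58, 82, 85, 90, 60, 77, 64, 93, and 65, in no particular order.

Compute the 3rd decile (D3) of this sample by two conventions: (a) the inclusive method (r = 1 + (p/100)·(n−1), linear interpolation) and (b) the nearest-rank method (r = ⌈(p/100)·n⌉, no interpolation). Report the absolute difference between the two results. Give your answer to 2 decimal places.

2.40

Sorted: 55, 56, 58, 60, 64, 65, 68, 77, 82, 85, 90, 93, 94.
n = 13.
(a) r = 4.6; between ranks 4 (60) and 5 (64): 62.4.
(b) the nearest-rank method: rank 4 → 60.
|62.4 − 60| = 2.4.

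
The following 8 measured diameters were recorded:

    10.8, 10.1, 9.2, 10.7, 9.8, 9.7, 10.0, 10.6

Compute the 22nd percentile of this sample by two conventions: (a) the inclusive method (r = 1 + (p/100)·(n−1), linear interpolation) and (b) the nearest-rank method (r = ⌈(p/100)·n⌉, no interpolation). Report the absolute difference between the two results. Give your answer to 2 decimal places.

Sorted: 9.2, 9.7, 9.8, 10.0, 10.1, 10.6, 10.7, 10.8.
n = 8.
(a) r = 2.54; between ranks 2 (9.7) and 3 (9.8): 9.754.
(b) the nearest-rank method: rank 2 → 9.7.
|9.754 − 9.7| = 0.054.

0.05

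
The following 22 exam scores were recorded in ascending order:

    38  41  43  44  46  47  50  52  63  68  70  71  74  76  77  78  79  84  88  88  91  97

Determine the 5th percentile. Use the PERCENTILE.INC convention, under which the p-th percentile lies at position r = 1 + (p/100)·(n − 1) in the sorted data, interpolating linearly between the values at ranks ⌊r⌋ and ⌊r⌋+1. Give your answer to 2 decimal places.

n = 22.
r = 1 + (5/100)·(22 − 1) = 1 + 1.05 = 2.05.
Rank 2 is 41 and rank 3 is 43.
Interpolate: 41 + 0.05·(43 − 41) = 41 + 0.05·2 = 41.1.

41.10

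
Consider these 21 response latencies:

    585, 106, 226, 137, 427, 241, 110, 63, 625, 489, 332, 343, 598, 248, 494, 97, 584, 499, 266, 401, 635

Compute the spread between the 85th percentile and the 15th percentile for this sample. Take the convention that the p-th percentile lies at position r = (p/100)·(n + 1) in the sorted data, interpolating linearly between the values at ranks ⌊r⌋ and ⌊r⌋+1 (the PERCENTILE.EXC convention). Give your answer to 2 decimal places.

Sorted: 63, 97, 106, 110, 137, 226, 241, 248, 266, 332, 343, 401, 427, 489, 494, 499, 584, 585, 598, 625, 635.
n = 21.
P15: r = 3.3; ranks 3–4 are 106, 110; interpolating gives 107.2.
P85: r = 18.7; ranks 18–19 are 585, 598; interpolating gives 594.1.
Difference: 594.1 − 107.2 = 486.9.

486.90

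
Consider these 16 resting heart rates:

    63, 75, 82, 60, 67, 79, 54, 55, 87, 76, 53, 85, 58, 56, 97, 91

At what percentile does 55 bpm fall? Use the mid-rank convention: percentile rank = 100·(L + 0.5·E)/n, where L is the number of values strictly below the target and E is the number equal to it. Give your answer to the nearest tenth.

15.6

Sorted: 53, 54, 55, 56, 58, 60, 63, 67, 75, 76, 79, 82, 85, 87, 91, 97.
Count below 55: L = 2; count equal: E = 1; n = 16.
Percentile rank = 100·(2 + 0.5·1)/16 = 100·2.5/16 = 15.62.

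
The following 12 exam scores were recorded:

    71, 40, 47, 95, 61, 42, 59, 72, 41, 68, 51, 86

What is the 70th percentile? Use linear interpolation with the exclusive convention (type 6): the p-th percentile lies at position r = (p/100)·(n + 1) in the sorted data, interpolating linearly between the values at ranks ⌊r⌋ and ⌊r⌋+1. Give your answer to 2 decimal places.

71.10

Sorted: 40, 41, 42, 47, 51, 59, 61, 68, 71, 72, 86, 95.
n = 12.
r = (70/100)·(12 + 1) = 9.1.
Rank 9 is 71 and rank 10 is 72.
Interpolate: 71 + 0.1·(72 − 71) = 71 + 0.1·1 = 71.1.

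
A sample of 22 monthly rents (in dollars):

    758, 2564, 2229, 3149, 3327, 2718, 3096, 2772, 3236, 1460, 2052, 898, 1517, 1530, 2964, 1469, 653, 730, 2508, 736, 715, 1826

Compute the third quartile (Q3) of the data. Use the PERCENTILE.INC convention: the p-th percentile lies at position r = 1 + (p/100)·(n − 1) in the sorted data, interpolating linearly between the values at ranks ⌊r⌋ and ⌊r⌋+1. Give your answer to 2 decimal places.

2758.50

Sorted: 653, 715, 730, 736, 758, 898, 1460, 1469, 1517, 1530, 1826, 2052, 2229, 2508, 2564, 2718, 2772, 2964, 3096, 3149, 3236, 3327.
n = 22.
r = 1 + (75/100)·(22 − 1) = 1 + 15.75 = 16.75.
Rank 16 is 2718 and rank 17 is 2772.
Interpolate: 2718 + 0.75·(2772 − 2718) = 2718 + 0.75·54 = 2758.5.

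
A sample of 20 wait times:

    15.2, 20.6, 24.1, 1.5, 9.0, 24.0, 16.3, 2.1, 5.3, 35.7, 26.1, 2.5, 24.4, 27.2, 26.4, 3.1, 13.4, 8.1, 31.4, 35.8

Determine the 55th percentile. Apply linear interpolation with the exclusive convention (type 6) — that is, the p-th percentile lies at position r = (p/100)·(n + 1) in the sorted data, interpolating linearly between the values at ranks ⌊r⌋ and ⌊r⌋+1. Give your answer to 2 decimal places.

Sorted: 1.5, 2.1, 2.5, 3.1, 5.3, 8.1, 9.0, 13.4, 15.2, 16.3, 20.6, 24.0, 24.1, 24.4, 26.1, 26.4, 27.2, 31.4, 35.7, 35.8.
n = 20.
r = (55/100)·(20 + 1) = 11.55.
Rank 11 is 20.6 and rank 12 is 24.0.
Interpolate: 20.6 + 0.55·(24.0 − 20.6) = 20.6 + 0.55·3.4 = 22.47.

22.47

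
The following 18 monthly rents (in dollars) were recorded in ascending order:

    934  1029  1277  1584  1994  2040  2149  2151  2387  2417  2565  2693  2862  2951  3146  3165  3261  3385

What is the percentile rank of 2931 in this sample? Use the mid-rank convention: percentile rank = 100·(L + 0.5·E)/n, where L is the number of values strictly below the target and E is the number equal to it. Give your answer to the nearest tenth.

72.2

Count below 2931: L = 13; count equal: E = 0; n = 18.
Percentile rank = 100·(13 + 0.5·0)/18 = 100·13/18 = 72.22.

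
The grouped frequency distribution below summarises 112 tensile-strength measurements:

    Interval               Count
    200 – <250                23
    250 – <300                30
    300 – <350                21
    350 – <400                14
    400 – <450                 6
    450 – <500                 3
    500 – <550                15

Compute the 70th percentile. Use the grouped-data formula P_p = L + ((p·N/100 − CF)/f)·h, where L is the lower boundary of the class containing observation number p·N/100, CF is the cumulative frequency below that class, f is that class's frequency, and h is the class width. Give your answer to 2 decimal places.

N = 112; target position k = 70/100 · 112 = 78.4.
Cumulative frequencies: 23, 53, 74, 88, 94, 97, 112.
Observation 78.4 falls in the class 350 – <400.
L = 350, CF = 74, f = 14, h = 50.
P70 = 350 + ((78.4 − 74)/14)·50 = 350 + 15.7143 = 365.714.

365.71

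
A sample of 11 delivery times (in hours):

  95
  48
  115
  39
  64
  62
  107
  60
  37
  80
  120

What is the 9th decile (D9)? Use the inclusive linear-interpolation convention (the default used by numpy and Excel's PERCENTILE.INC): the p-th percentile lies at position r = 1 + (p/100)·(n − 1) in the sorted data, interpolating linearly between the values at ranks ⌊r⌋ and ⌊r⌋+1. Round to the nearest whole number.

115

Sorted: 37, 39, 48, 60, 62, 64, 80, 95, 107, 115, 120.
n = 11.
r = 1 + (90/100)·(11 − 1) = 1 + 9 = 10.
r is an integer, so P90 is the value at rank 10: 115.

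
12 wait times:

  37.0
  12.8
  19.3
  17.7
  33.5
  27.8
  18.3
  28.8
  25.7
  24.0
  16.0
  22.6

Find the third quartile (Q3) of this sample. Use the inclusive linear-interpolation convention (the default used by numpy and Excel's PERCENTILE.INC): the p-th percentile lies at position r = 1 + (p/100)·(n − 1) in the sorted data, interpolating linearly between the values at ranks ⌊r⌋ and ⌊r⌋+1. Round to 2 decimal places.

28.05

Sorted: 12.8, 16.0, 17.7, 18.3, 19.3, 22.6, 24.0, 25.7, 27.8, 28.8, 33.5, 37.0.
n = 12.
r = 1 + (75/100)·(12 − 1) = 1 + 8.25 = 9.25.
Rank 9 is 27.8 and rank 10 is 28.8.
Interpolate: 27.8 + 0.25·(28.8 − 27.8) = 27.8 + 0.25·1 = 28.05.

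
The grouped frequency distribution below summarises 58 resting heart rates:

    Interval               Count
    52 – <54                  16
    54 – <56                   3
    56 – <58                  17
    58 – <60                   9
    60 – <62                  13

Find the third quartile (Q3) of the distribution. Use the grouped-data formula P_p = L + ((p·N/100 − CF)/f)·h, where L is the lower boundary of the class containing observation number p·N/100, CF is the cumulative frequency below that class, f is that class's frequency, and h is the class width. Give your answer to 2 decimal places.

59.67

N = 58; target position k = 75/100 · 58 = 43.5.
Cumulative frequencies: 16, 19, 36, 45, 58.
Observation 43.5 falls in the class 58 – <60.
L = 58, CF = 36, f = 9, h = 2.
P75 = 58 + ((43.5 − 36)/9)·2 = 58 + 1.66667 = 59.6667.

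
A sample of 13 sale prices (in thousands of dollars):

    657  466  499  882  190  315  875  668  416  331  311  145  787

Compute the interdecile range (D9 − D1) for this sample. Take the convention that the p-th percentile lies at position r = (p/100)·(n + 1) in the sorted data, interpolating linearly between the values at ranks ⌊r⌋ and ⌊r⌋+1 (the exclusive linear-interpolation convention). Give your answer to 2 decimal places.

Sorted: 145, 190, 311, 315, 331, 416, 466, 499, 657, 668, 787, 875, 882.
n = 13.
P10: r = 1.4; ranks 1–2 are 145, 190; interpolating gives 163.
P90: r = 12.6; ranks 12–13 are 875, 882; interpolating gives 879.2.
Difference: 879.2 − 163 = 716.2.

716.20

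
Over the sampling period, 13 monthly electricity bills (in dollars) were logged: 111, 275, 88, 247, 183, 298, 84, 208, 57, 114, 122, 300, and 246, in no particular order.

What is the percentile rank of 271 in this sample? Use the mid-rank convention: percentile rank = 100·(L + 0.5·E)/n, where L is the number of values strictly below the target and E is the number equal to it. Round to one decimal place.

Sorted: 57, 84, 88, 111, 114, 122, 183, 208, 246, 247, 275, 298, 300.
Count below 271: L = 10; count equal: E = 0; n = 13.
Percentile rank = 100·(10 + 0.5·0)/13 = 100·10/13 = 76.92.

76.9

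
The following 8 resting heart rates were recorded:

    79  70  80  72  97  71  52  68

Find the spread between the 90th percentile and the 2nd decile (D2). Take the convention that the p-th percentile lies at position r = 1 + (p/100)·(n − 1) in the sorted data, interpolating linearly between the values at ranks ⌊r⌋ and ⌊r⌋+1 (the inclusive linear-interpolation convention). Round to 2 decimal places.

16.30

Sorted: 52, 68, 70, 71, 72, 79, 80, 97.
n = 8.
P20: r = 2.4; ranks 2–3 are 68, 70; interpolating gives 68.8.
P90: r = 7.3; ranks 7–8 are 80, 97; interpolating gives 85.1.
Difference: 85.1 − 68.8 = 16.3.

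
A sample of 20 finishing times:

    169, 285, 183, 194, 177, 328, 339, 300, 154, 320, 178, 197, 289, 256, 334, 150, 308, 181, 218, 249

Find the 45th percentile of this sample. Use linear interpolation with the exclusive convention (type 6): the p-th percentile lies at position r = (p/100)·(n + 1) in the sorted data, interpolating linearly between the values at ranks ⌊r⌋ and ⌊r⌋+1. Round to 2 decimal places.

Sorted: 150, 154, 169, 177, 178, 181, 183, 194, 197, 218, 249, 256, 285, 289, 300, 308, 320, 328, 334, 339.
n = 20.
r = (45/100)·(20 + 1) = 9.45.
Rank 9 is 197 and rank 10 is 218.
Interpolate: 197 + 0.45·(218 − 197) = 197 + 0.45·21 = 206.45.

206.45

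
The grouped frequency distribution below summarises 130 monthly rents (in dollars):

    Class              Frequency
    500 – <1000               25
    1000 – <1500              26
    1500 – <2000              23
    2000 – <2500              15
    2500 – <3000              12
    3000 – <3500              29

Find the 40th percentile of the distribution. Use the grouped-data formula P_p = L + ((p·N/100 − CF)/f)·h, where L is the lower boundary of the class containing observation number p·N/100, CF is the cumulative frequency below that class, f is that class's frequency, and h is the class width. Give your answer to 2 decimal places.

N = 130; target position k = 40/100 · 130 = 52.
Cumulative frequencies: 25, 51, 74, 89, 101, 130.
Observation 52 falls in the class 1500 – <2000.
L = 1500, CF = 51, f = 23, h = 500.
P40 = 1500 + ((52 − 51)/23)·500 = 1500 + 21.7391 = 1521.74.

1521.74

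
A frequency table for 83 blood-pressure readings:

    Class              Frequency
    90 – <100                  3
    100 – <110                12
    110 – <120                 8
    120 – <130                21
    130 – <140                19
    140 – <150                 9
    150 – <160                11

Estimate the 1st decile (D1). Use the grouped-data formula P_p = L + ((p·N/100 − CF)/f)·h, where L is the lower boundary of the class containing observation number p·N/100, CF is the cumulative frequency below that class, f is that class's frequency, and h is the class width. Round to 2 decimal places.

N = 83; target position k = 10/100 · 83 = 8.3.
Cumulative frequencies: 3, 15, 23, 44, 63, 72, 83.
Observation 8.3 falls in the class 100 – <110.
L = 100, CF = 3, f = 12, h = 10.
P10 = 100 + ((8.3 − 3)/12)·10 = 100 + 4.41667 = 104.417.

104.42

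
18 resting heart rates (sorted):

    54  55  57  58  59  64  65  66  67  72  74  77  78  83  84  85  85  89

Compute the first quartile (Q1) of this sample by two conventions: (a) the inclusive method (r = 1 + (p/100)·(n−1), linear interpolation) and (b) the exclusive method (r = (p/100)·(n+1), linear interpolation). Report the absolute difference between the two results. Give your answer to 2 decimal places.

n = 18.
(a) r = 5.25; between ranks 5 (59) and 6 (64): 60.25.
(b) r = 4.75; between ranks 4 (58) and 5 (59): 58.75.
|60.25 − 58.75| = 1.5.

1.50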